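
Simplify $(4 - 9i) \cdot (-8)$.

(a1*a2 - b1*b2) + (a1*b2 + b1*a2)i
= (-32 - 0) + (0 + 72)i
= -32 + 72i


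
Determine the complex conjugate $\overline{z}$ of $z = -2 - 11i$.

If z = a + bi, then conjugate(z) = a - bi
conjugate(-2 - 11i) = -2 + 11i


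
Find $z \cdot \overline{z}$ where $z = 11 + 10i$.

z * conjugate(z) = |z|^2 = a^2 + b^2
= 11^2 + 10^2 = 221


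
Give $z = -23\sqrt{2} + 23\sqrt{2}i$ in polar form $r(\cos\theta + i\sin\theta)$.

r = |z| = sqrt(a^2 + b^2) = sqrt((-23*sqrt(2))^2 + (23*sqrt(2))^2) = sqrt(1058 + 1058) = sqrt(2116) = 46
θ = arctan(b/a) = arctan(32.5269/-32.5269) (quadrant-adjusted) = 135°
z = 46(cos 135° + i sin 135°)


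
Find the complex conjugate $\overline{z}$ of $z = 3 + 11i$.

If z = a + bi, then conjugate(z) = a - bi
conjugate(3 + 11i) = 3 - 11i


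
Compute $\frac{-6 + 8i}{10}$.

Divisor is real, so divide each part by 10:
= -3/5 + (4/5)i


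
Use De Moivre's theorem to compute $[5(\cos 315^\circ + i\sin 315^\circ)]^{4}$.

By De Moivre: z^n = r^n(cos(nθ) + i sin(nθ))
= 5^4(cos(4*315°) + i sin(4*315°))
= 625(cos 180° + i sin 180°)
= -625


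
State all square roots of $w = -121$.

|w| = 121, arg(w) = 180°
Root modulus = 121^(1/2) = 11
Root arguments: θ_k = (180° + 360°k)/2 for k = 0, 1, ..., 1
Roots: 11i, -11i


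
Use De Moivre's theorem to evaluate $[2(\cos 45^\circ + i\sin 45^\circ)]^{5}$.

By De Moivre: z^n = r^n(cos(nθ) + i sin(nθ))
= 2^5(cos(5*45°) + i sin(5*45°))
= 32(cos 225° + i sin 225°)
= -16*sqrt(2) - 16*sqrt(2)i


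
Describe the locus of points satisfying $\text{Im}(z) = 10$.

Im(z) = y where z = x + yi; the equation y = 10 is satisfied by all points with that y-coordinate
Locus: Horizontal line y = 10


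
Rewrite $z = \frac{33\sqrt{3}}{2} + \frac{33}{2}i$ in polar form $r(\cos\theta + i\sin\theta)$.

r = |z| = sqrt(a^2 + b^2) = sqrt((33*sqrt(3)/2)^2 + (33/2)^2) = sqrt(3267/4 + 1089/4) = sqrt(1089) = 33
θ = arctan(b/a) = arctan(16.5/28.5788) (quadrant-adjusted) = 30°
z = 33(cos 30° + i sin 30°)


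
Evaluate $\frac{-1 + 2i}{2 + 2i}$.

Multiply numerator and denominator by conjugate (2 - 2i):
= (-1 + 2i)(2 - 2i) / (2^2 + 2^2)
= (2 + 6i) / 8
Divide through by 2: (1 + 3i) / 4
= 1/4 + (3/4)i


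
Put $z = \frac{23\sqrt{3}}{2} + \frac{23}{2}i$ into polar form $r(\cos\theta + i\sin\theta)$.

r = |z| = sqrt(a^2 + b^2) = sqrt((23*sqrt(3)/2)^2 + (23/2)^2) = sqrt(1587/4 + 529/4) = sqrt(529) = 23
θ = arctan(b/a) = arctan(11.5/19.9186) (quadrant-adjusted) = 30°
z = 23(cos 30° + i sin 30°)


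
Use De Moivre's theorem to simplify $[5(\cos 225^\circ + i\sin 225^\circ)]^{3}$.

By De Moivre: z^n = r^n(cos(nθ) + i sin(nθ))
= 5^3(cos(3*225°) + i sin(3*225°))
= 125(cos 315° + i sin 315°)
= 125*sqrt(2)/2 - (125*sqrt(2)/2)i


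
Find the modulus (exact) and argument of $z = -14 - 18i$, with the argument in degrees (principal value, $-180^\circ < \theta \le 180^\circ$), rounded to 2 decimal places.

|z| = sqrt((-14)^2 + (-18)^2) = sqrt(520)
arg(z) = arctan(b/a) = arctan(-18/-14) (quadrant-adjusted) = -127.87°


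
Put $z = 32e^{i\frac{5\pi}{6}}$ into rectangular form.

a = r cos θ = 32 * -sqrt(3)/2 = -16*sqrt(3)
b = r sin θ = 32 * 1/2 = 16
z = -16*sqrt(3) + 16i


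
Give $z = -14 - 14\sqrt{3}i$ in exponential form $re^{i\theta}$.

r = |z| = sqrt((-14)^2 + (-14*sqrt(3))^2) = sqrt(196 + 588) = sqrt(784) = 28
θ = arctan(b/a) = arctan(-24.2487/-14) (quadrant-adjusted) = -120° = -2π/3
z = 28e^(-i*2π/3)


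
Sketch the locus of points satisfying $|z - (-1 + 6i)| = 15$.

|z - z0| = r describes a circle centered at z0 with radius r
Here z0 = -1 + 6i and r = 15
Locus: Circle centered at (-1, 6) with radius 15


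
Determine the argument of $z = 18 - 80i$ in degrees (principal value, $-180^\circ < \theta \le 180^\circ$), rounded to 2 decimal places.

θ = arctan(b/a) = arctan(-80/18) (quadrant-adjusted) = -77.32°


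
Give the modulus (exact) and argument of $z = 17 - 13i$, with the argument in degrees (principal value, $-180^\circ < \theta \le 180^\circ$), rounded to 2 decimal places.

|z| = sqrt(17^2 + (-13)^2) = sqrt(458)
arg(z) = arctan(b/a) = arctan(-13/17) (quadrant-adjusted) = -37.41°


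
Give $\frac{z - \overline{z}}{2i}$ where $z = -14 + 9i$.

z - conjugate(z) = 2bi
(z - conjugate(z))/(2i) = 2bi/(2i) = b = 9


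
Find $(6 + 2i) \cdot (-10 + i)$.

(a1*a2 - b1*b2) + (a1*b2 + b1*a2)i
= (-60 - 2) + (6 + (-20))i
= -62 - 14i


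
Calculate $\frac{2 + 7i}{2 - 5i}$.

Multiply numerator and denominator by conjugate (2 + 5i):
= (2 + 7i)(2 + 5i) / (2^2 + (-5)^2)
= (-31 + 24i) / 29
= -31/29 + (24/29)i


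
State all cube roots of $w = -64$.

|w| = 64, arg(w) = 180°
Root modulus = 64^(1/3) = 4
Root arguments: θ_k = (180° + 360°k)/3 for k = 0, 1, ..., 2
Roots: 2 + 2*sqrt(3)i, -4, 2 - 2*sqrt(3)i


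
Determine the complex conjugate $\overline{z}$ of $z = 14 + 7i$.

If z = a + bi, then conjugate(z) = a - bi
conjugate(14 + 7i) = 14 - 7i


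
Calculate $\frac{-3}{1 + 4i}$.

Multiply numerator and denominator by conjugate (1 - 4i):
= (-3)(1 - 4i) / (1^2 + 4^2)
= (-3 + 12i) / 17
= -3/17 + (12/17)i


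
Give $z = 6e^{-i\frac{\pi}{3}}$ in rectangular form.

a = r cos θ = 6 * 1/2 = 3
b = r sin θ = 6 * -sqrt(3)/2 = -3*sqrt(3)
z = 3 - 3*sqrt(3)i


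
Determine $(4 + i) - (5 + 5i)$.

(4 - 5) + (1 - 5)i = -1 - 4i


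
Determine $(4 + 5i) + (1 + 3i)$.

(4 + 1) + (5 + 3)i = 5 + 8i


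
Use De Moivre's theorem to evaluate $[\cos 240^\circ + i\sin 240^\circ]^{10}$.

By De Moivre: z^n = r^n(cos(nθ) + i sin(nθ))
= 1^10(cos(10*240°) + i sin(10*240°))
= 1(cos 240° + i sin 240°)
= -1/2 - (sqrt(3)/2)i


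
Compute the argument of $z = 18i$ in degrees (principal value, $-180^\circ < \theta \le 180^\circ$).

a = 0 and b > 0, so z lies on the positive imaginary axis: θ = 90°


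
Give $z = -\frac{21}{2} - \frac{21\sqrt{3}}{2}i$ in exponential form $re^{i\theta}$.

r = |z| = sqrt((-21/2)^2 + (-21*sqrt(3)/2)^2) = sqrt(441/4 + 1323/4) = sqrt(441) = 21
θ = arctan(b/a) = arctan(-18.1865/-10.5) (quadrant-adjusted) = -120° = -2π/3
z = 21e^(-i*2π/3)


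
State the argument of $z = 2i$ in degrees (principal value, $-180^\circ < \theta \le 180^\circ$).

a = 0 and b > 0, so z lies on the positive imaginary axis: θ = 90°


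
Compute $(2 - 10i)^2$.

(a + bi)^2 = a^2 - b^2 + 2abi
= 2^2 - (-10)^2 + 2*2*(-10)i
= -96 - 40i


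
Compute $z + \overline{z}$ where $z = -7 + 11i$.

z + conjugate(z) = (a + bi) + (a - bi) = 2a
= 2 * (-7) = -14


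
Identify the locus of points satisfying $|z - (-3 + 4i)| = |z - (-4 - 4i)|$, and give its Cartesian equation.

|z - z1| = |z - z2| means z is equidistant from z1 and z2,
i.e. the perpendicular bisector of the segment from (-3, 4) to (-4, -4) (midpoint (-7/2, 0)).
With z = x + yi, square both sides:
(x - (-3))^2 + (y - 4)^2 = (x - (-4))^2 + (y - (-4))^2
The x^2 and y^2 terms cancel: -2x + (-16)y = 32 - 25 = 7
Simplify: 2x + 16y = -7
Locus: Perpendicular bisector of the segment from (-3, 4) to (-4, -4): the line 2x + 16y = -7


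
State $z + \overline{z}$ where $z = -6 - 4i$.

z + conjugate(z) = (a + bi) + (a - bi) = 2a
= 2 * (-6) = -12


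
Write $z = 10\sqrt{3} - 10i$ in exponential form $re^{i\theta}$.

r = |z| = sqrt((10*sqrt(3))^2 + (-10)^2) = sqrt(300 + 100) = sqrt(400) = 20
θ = arctan(b/a) = arctan(-10/17.3205) (quadrant-adjusted) = -30° = -π/6
z = 20e^(-i*π/6)


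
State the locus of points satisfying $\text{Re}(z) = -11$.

Re(z) = x where z = x + yi; the equation x = -11 is satisfied by all points with that x-coordinate
Locus: Vertical line x = -11


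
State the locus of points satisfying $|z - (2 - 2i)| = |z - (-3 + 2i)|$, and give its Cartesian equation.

|z - z1| = |z - z2| means z is equidistant from z1 and z2,
i.e. the perpendicular bisector of the segment from (2, -2) to (-3, 2) (midpoint (-1/2, 0)).
With z = x + yi, square both sides:
(x - 2)^2 + (y - (-2))^2 = (x - (-3))^2 + (y - 2)^2
The x^2 and y^2 terms cancel: -10x + 8y = 13 - 8 = 5
Simplify: 10x - 8y = -5
Locus: Perpendicular bisector of the segment from (2, -2) to (-3, 2): the line 10x - 8y = -5


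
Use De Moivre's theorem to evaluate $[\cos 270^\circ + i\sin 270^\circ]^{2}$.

By De Moivre: z^n = r^n(cos(nθ) + i sin(nθ))
= 1^2(cos(2*270°) + i sin(2*270°))
= 1(cos 180° + i sin 180°)
= -1


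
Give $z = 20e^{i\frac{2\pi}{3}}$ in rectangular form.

a = r cos θ = 20 * -1/2 = -10
b = r sin θ = 20 * sqrt(3)/2 = 10*sqrt(3)
z = -10 + 10*sqrt(3)i


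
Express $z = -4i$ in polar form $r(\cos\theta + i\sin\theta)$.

r = |z| = sqrt(a^2 + b^2) = sqrt((0)^2 + (-4)^2) = sqrt(0 + 16) = sqrt(16) = 4
a = 0 and b < 0, so z lies on the negative imaginary axis: θ = 270°
z = 4(cos 270° + i sin 270°)


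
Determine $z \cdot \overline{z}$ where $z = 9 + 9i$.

z * conjugate(z) = |z|^2 = a^2 + b^2
= 9^2 + 9^2 = 162


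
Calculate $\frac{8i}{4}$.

Divisor is real, so divide each part by 4:
= 2i


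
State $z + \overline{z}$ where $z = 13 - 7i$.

z + conjugate(z) = (a + bi) + (a - bi) = 2a
= 2 * 13 = 26


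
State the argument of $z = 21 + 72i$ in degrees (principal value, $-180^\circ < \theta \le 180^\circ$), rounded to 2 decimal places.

θ = arctan(b/a) = arctan(72/21) (quadrant-adjusted) = 73.74°


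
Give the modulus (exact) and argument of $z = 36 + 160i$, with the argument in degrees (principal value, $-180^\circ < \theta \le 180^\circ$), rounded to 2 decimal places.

|z| = sqrt(36^2 + 160^2) = 164
arg(z) = arctan(b/a) = arctan(160/36) (quadrant-adjusted) = 77.32°


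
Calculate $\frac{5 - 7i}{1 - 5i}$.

Multiply numerator and denominator by conjugate (1 + 5i):
= (5 - 7i)(1 + 5i) / (1^2 + (-5)^2)
= (40 + 18i) / 26
Divide through by 2: (20 + 9i) / 13
= 20/13 + (9/13)i


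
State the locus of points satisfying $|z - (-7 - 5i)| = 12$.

|z - z0| = r describes a circle centered at z0 with radius r
Here z0 = -7 - 5i and r = 12
Locus: Circle centered at (-7, -5) with radius 12


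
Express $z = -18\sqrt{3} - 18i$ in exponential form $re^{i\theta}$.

r = |z| = sqrt((-18*sqrt(3))^2 + (-18)^2) = sqrt(972 + 324) = sqrt(1296) = 36
θ = arctan(b/a) = arctan(-18/-31.1769) (quadrant-adjusted) = -150° = -5π/6
z = 36e^(-i*5π/6)


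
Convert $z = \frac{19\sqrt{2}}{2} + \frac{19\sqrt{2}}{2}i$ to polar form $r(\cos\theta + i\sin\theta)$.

r = |z| = sqrt(a^2 + b^2) = sqrt((19*sqrt(2)/2)^2 + (19*sqrt(2)/2)^2) = sqrt(361/2 + 361/2) = sqrt(361) = 19
θ = arctan(b/a) = arctan(13.435/13.435) (quadrant-adjusted) = 45°
z = 19(cos 45° + i sin 45°)


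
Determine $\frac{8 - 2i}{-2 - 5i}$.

Multiply numerator and denominator by conjugate (-2 + 5i):
= (8 - 2i)(-2 + 5i) / ((-2)^2 + (-5)^2)
= (-6 + 44i) / 29
= -6/29 + (44/29)i


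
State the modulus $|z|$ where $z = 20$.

|z| = sqrt(a^2 + b^2) = sqrt(20^2 + 0^2) = sqrt(400) = 20


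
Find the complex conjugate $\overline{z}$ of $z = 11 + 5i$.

If z = a + bi, then conjugate(z) = a - bi
conjugate(11 + 5i) = 11 - 5i


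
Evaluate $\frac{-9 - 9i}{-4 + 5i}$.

Multiply numerator and denominator by conjugate (-4 - 5i):
= (-9 - 9i)(-4 - 5i) / ((-4)^2 + 5^2)
= (-9 + 81i) / 41
= -9/41 + (81/41)i


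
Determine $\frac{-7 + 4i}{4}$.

Divisor is real, so divide each part by 4:
= -7/4 + i


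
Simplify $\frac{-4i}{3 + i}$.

Multiply numerator and denominator by conjugate (3 - i):
= (-4i)(3 - i) / (3^2 + 1^2)
= (-4 - 12i) / 10
Divide through by 2: (-2 - 6i) / 5
= -2/5 - (6/5)i


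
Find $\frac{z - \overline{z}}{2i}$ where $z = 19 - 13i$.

z - conjugate(z) = 2bi
(z - conjugate(z))/(2i) = 2bi/(2i) = b = -13


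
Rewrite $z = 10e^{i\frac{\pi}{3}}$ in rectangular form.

a = r cos θ = 10 * 1/2 = 5
b = r sin θ = 10 * sqrt(3)/2 = 5*sqrt(3)
z = 5 + 5*sqrt(3)i


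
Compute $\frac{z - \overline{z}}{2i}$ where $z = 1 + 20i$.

z - conjugate(z) = 2bi
(z - conjugate(z))/(2i) = 2bi/(2i) = b = 20


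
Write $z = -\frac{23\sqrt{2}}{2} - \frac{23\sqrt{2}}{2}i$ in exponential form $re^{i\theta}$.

r = |z| = sqrt((-23*sqrt(2)/2)^2 + (-23*sqrt(2)/2)^2) = sqrt(529/2 + 529/2) = sqrt(529) = 23
θ = arctan(b/a) = arctan(-16.2635/-16.2635) (quadrant-adjusted) = -135° = -3π/4
z = 23e^(-i*3π/4)


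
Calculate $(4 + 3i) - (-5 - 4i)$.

(4 - (-5)) + (3 - (-4))i = 9 + 7i


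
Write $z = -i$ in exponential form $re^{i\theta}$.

r = |z| = sqrt((0)^2 + (-1)^2) = sqrt(0 + 1) = sqrt(1) = 1
a = 0 and b < 0, so z lies on the negative imaginary axis: θ = -90° = -π/2
z = 1e^(-i*π/2)


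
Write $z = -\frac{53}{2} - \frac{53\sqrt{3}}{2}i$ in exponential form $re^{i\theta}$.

r = |z| = sqrt((-53/2)^2 + (-53*sqrt(3)/2)^2) = sqrt(2809/4 + 8427/4) = sqrt(2809) = 53
θ = arctan(b/a) = arctan(-45.8993/-26.5) (quadrant-adjusted) = 240° = 4π/3
z = 53e^(i*4π/3)


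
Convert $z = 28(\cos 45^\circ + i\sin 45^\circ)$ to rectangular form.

a = r cos θ = 28 * sqrt(2)/2 = 14*sqrt(2)
b = r sin θ = 28 * sqrt(2)/2 = 14*sqrt(2)
z = 14*sqrt(2) + 14*sqrt(2)i


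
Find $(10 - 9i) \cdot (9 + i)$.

(a1*a2 - b1*b2) + (a1*b2 + b1*a2)i
= (90 - (-9)) + (10 + (-81))i
= 99 - 71i


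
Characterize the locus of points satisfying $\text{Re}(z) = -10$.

Re(z) = x where z = x + yi; the equation x = -10 is satisfied by all points with that x-coordinate
Locus: Vertical line x = -10


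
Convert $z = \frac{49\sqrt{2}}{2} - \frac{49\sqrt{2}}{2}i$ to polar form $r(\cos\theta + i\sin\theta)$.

r = |z| = sqrt(a^2 + b^2) = sqrt((49*sqrt(2)/2)^2 + (-49*sqrt(2)/2)^2) = sqrt(2401/2 + 2401/2) = sqrt(2401) = 49
θ = arctan(b/a) = arctan(-34.6482/34.6482) (quadrant-adjusted) = 315°
z = 49(cos 315° + i sin 315°)


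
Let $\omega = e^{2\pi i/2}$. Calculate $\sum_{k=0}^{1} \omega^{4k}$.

Since 2 divides 4, ω^4 = (ω^2)^2 = 1^2 = 1, so every term is 1.
Sum = 2 · 1 = 2


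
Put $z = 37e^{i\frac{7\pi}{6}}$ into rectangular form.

a = r cos θ = 37 * -sqrt(3)/2 = -37*sqrt(3)/2
b = r sin θ = 37 * -1/2 = -37/2
z = -37*sqrt(3)/2 - (37/2)i


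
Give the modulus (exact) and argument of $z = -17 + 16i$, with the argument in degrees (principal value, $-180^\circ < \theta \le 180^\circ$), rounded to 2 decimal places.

|z| = sqrt((-17)^2 + 16^2) = sqrt(545)
arg(z) = arctan(b/a) = arctan(16/-17) (quadrant-adjusted) = 136.74°


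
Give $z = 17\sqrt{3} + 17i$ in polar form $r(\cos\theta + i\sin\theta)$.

r = |z| = sqrt(a^2 + b^2) = sqrt((17*sqrt(3))^2 + (17)^2) = sqrt(867 + 289) = sqrt(1156) = 34
θ = arctan(b/a) = arctan(17/29.4449) (quadrant-adjusted) = 30°
z = 34(cos 30° + i sin 30°)


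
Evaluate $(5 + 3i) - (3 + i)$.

(5 - 3) + (3 - 1)i = 2 + 2i


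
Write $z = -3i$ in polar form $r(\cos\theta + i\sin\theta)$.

r = |z| = sqrt(a^2 + b^2) = sqrt((0)^2 + (-3)^2) = sqrt(0 + 9) = sqrt(9) = 3
a = 0 and b < 0, so z lies on the negative imaginary axis: θ = 270°
z = 3(cos 270° + i sin 270°)


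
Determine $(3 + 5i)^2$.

(a + bi)^2 = a^2 - b^2 + 2abi
= 3^2 - 5^2 + 2*3*5i
= -16 + 30i


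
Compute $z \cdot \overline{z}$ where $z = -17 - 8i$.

z * conjugate(z) = |z|^2 = a^2 + b^2
= (-17)^2 + (-8)^2 = 353


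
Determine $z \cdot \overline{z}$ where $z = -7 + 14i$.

z * conjugate(z) = |z|^2 = a^2 + b^2
= (-7)^2 + 14^2 = 245


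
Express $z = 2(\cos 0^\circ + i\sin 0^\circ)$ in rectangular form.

a = r cos θ = 2 * 1 = 2
b = r sin θ = 2 * 0 = 0
z = 2


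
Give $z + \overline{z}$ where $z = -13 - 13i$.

z + conjugate(z) = (a + bi) + (a - bi) = 2a
= 2 * (-13) = -26


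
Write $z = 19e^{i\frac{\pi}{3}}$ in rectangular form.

a = r cos θ = 19 * 1/2 = 19/2
b = r sin θ = 19 * sqrt(3)/2 = 19*sqrt(3)/2
z = 19/2 + (19*sqrt(3)/2)i


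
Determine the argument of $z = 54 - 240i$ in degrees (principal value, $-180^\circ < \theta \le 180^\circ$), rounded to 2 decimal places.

θ = arctan(b/a) = arctan(-240/54) (quadrant-adjusted) = -77.32°


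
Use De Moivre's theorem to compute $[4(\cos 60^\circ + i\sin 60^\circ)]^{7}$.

By De Moivre: z^n = r^n(cos(nθ) + i sin(nθ))
= 4^7(cos(7*60°) + i sin(7*60°))
= 16384(cos 60° + i sin 60°)
= 8192 + 8192*sqrt(3)i


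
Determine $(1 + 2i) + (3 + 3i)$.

(1 + 3) + (2 + 3)i = 4 + 5i


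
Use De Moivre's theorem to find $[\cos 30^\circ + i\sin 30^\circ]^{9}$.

By De Moivre: z^n = r^n(cos(nθ) + i sin(nθ))
= 1^9(cos(9*30°) + i sin(9*30°))
= 1(cos 270° + i sin 270°)
= -i


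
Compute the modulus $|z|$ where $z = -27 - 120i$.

|z| = sqrt(a^2 + b^2) = sqrt((-27)^2 + (-120)^2) = sqrt(15129) = 123


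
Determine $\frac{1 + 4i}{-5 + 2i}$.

Multiply numerator and denominator by conjugate (-5 - 2i):
= (1 + 4i)(-5 - 2i) / ((-5)^2 + 2^2)
= (3 - 22i) / 29
= 3/29 - (22/29)i


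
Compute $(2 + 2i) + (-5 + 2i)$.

(2 + (-5)) + (2 + 2)i = -3 + 4i


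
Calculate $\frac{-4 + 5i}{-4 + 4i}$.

Multiply numerator and denominator by conjugate (-4 - 4i):
= (-4 + 5i)(-4 - 4i) / ((-4)^2 + 4^2)
= (36 - 4i) / 32
Divide through by 4: (9 - i) / 8
= 9/8 - (1/8)i


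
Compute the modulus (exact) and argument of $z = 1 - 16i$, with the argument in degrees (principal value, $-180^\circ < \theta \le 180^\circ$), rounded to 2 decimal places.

|z| = sqrt(1^2 + (-16)^2) = sqrt(257)
arg(z) = arctan(b/a) = arctan(-16/1) (quadrant-adjusted) = -86.42°


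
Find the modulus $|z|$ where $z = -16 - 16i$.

|z| = sqrt(a^2 + b^2) = sqrt((-16)^2 + (-16)^2) = sqrt(512) = sqrt(512)


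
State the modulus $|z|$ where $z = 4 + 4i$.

|z| = sqrt(a^2 + b^2) = sqrt(4^2 + 4^2) = sqrt(32) = sqrt(32)


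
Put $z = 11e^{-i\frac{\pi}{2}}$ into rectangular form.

a = r cos θ = 11 * 0 = 0
b = r sin θ = 11 * -1 = -11
z = -11i


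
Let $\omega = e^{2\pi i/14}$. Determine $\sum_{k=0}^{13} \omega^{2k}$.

Let ζ = ω^2 = e^(2πi·2/14). Since 14 ∤ 2, ζ ≠ 1.
Sum = Σ_{k=0}^{13} ζ^k = (ζ^14 - 1)/(ζ - 1) = (ω^{2·14} - 1)/(ζ - 1) = (1 - 1)/(ζ - 1) = 0


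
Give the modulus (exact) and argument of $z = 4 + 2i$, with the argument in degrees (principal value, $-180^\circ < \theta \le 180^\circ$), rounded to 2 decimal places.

|z| = sqrt(4^2 + 2^2) = sqrt(20)
arg(z) = arctan(b/a) = arctan(2/4) (quadrant-adjusted) = 26.57°


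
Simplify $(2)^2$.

(a + bi)^2 = a^2 - b^2 + 2abi
= 2^2 - 0^2 + 2*2*0i
= 4


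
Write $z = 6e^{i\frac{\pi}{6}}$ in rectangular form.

a = r cos θ = 6 * sqrt(3)/2 = 3*sqrt(3)
b = r sin θ = 6 * 1/2 = 3
z = 3*sqrt(3) + 3i


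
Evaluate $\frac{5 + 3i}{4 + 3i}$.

Multiply numerator and denominator by conjugate (4 - 3i):
= (5 + 3i)(4 - 3i) / (4^2 + 3^2)
= (29 - 3i) / 25
= 29/25 - (3/25)i


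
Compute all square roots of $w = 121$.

|w| = 121, arg(w) = 0°
Root modulus = 121^(1/2) = 11
Root arguments: θ_k = (0° + 360°k)/2 for k = 0, 1, ..., 1
Roots: 11, -11


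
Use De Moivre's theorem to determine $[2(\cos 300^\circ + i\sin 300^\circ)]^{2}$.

By De Moivre: z^n = r^n(cos(nθ) + i sin(nθ))
= 2^2(cos(2*300°) + i sin(2*300°))
= 4(cos 240° + i sin 240°)
= -2 - 2*sqrt(3)i


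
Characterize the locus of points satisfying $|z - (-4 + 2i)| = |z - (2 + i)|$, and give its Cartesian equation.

|z - z1| = |z - z2| means z is equidistant from z1 and z2,
i.e. the perpendicular bisector of the segment from (-4, 2) to (2, 1) (midpoint (-1, 3/2)).
With z = x + yi, square both sides:
(x - (-4))^2 + (y - 2)^2 = (x - 2)^2 + (y - 1)^2
The x^2 and y^2 terms cancel: 12x + (-2)y = 5 - 20 = -15
Simplify: 12x - 2y = -15
Locus: Perpendicular bisector of the segment from (-4, 2) to (2, 1): the line 12x - 2y = -15


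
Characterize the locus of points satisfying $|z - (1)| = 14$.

|z - z0| = r describes a circle centered at z0 with radius r
Here z0 = 1 and r = 14
Locus: Circle centered at (1, 0) with radius 14


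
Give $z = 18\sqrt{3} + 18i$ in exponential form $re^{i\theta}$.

r = |z| = sqrt((18*sqrt(3))^2 + (18)^2) = sqrt(972 + 324) = sqrt(1296) = 36
θ = arctan(b/a) = arctan(18/31.1769) (quadrant-adjusted) = 30° = π/6
z = 36e^(i*π/6)


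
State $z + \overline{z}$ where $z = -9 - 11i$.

z + conjugate(z) = (a + bi) + (a - bi) = 2a
= 2 * (-9) = -18


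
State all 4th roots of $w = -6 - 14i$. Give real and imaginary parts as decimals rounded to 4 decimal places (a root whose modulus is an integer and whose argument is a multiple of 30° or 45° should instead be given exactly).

|w| = sqrt(232) ≈ 15.231546, arg(w) ≈ 246.801409°
Root modulus = sqrt(232)^(1/4) ≈ 1.975541
Root arguments: θ_k = (arg(w) + 360°k)/4 for k = 0, 1, ..., 3
Compute each root as (root modulus)(cos θ_k + i sin θ_k) using full-precision intermediates, then round to 4 decimal places.
Roots: 0.9366 + 1.7394i, -1.7394 + 0.9366i, -0.9366 - 1.7394i, 1.7394 - 0.9366i


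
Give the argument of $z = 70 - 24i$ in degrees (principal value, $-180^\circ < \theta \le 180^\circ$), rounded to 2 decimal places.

θ = arctan(b/a) = arctan(-24/70) (quadrant-adjusted) = -18.92°


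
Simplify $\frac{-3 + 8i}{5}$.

Divisor is real, so divide each part by 5:
= -3/5 + (8/5)i


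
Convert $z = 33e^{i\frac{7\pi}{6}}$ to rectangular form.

a = r cos θ = 33 * -sqrt(3)/2 = -33*sqrt(3)/2
b = r sin θ = 33 * -1/2 = -33/2
z = -33*sqrt(3)/2 - (33/2)i


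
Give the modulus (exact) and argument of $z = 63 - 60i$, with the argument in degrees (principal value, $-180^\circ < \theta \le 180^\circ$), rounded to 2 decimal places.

|z| = sqrt(63^2 + (-60)^2) = 87
arg(z) = arctan(b/a) = arctan(-60/63) (quadrant-adjusted) = -43.60°


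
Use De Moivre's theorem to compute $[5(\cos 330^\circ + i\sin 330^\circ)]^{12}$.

By De Moivre: z^n = r^n(cos(nθ) + i sin(nθ))
= 5^12(cos(12*330°) + i sin(12*330°))
= 244140625(cos 0° + i sin 0°)
= 244140625


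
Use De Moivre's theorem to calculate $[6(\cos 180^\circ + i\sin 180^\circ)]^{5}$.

By De Moivre: z^n = r^n(cos(nθ) + i sin(nθ))
= 6^5(cos(5*180°) + i sin(5*180°))
= 7776(cos 180° + i sin 180°)
= -7776


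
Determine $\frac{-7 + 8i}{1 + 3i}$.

Multiply numerator and denominator by conjugate (1 - 3i):
= (-7 + 8i)(1 - 3i) / (1^2 + 3^2)
= (17 + 29i) / 10
= 17/10 + (29/10)i


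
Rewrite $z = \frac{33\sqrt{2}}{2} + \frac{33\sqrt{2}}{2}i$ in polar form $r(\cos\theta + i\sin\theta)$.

r = |z| = sqrt(a^2 + b^2) = sqrt((33*sqrt(2)/2)^2 + (33*sqrt(2)/2)^2) = sqrt(1089/2 + 1089/2) = sqrt(1089) = 33
θ = arctan(b/a) = arctan(23.3345/23.3345) (quadrant-adjusted) = 45°
z = 33(cos 45° + i sin 45°)


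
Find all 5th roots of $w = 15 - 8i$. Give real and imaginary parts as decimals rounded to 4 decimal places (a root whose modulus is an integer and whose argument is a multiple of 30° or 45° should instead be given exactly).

|w| = 17, arg(w) ≈ 331.927513°
Root modulus = 17^(1/5) ≈ 1.762340
Root arguments: θ_k = (arg(w) + 360°k)/5 for k = 0, 1, ..., 4
Compute each root as (root modulus)(cos θ_k + i sin θ_k) using full-precision intermediates, then round to 4 decimal places.
Roots: 0.7060 + 1.6148i, -1.3176 + 1.1704i, -1.5203 - 0.8914i, 0.3780 - 1.7213i, 1.7539 - 0.1724i


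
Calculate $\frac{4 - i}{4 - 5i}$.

Multiply numerator and denominator by conjugate (4 + 5i):
= (4 - i)(4 + 5i) / (4^2 + (-5)^2)
= (21 + 16i) / 41
= 21/41 + (16/41)i


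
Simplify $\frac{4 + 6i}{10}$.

Divisor is real, so divide each part by 10:
= 2/5 + (3/5)i


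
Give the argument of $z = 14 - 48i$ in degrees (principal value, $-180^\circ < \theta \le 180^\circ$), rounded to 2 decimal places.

θ = arctan(b/a) = arctan(-48/14) (quadrant-adjusted) = -73.74°


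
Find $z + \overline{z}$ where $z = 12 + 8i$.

z + conjugate(z) = (a + bi) + (a - bi) = 2a
= 2 * 12 = 24


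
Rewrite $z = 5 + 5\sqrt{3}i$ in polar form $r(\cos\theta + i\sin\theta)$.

r = |z| = sqrt(a^2 + b^2) = sqrt((5)^2 + (5*sqrt(3))^2) = sqrt(25 + 75) = sqrt(100) = 10
θ = arctan(b/a) = arctan(8.6603/5) (quadrant-adjusted) = 60°
z = 10(cos 60° + i sin 60°)


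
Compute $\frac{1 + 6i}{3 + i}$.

Multiply numerator and denominator by conjugate (3 - i):
= (1 + 6i)(3 - i) / (3^2 + 1^2)
= (9 + 17i) / 10
= 9/10 + (17/10)i


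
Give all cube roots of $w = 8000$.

|w| = 8000, arg(w) = 0°
Root modulus = 8000^(1/3) = 20
Root arguments: θ_k = (0° + 360°k)/3 for k = 0, 1, ..., 2
Roots: 20, -10 + 10*sqrt(3)i, -10 - 10*sqrt(3)i


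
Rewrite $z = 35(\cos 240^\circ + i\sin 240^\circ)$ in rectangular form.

a = r cos θ = 35 * -1/2 = -35/2
b = r sin θ = 35 * -sqrt(3)/2 = -35*sqrt(3)/2
z = -35/2 - (35*sqrt(3)/2)i


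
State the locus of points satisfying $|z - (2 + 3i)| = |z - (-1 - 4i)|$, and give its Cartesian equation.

|z - z1| = |z - z2| means z is equidistant from z1 and z2,
i.e. the perpendicular bisector of the segment from (2, 3) to (-1, -4) (midpoint (1/2, -1/2)).
With z = x + yi, square both sides:
(x - 2)^2 + (y - 3)^2 = (x - (-1))^2 + (y - (-4))^2
The x^2 and y^2 terms cancel: -6x + (-14)y = 17 - 13 = 4
Simplify: 3x + 7y = -2
Locus: Perpendicular bisector of the segment from (2, 3) to (-1, -4): the line 3x + 7y = -2


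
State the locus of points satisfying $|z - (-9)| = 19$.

|z - z0| = r describes a circle centered at z0 with radius r
Here z0 = -9 and r = 19
Locus: Circle centered at (-9, 0) with radius 19


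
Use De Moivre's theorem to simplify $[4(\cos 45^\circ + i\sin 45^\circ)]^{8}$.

By De Moivre: z^n = r^n(cos(nθ) + i sin(nθ))
= 4^8(cos(8*45°) + i sin(8*45°))
= 65536(cos 0° + i sin 0°)
= 65536


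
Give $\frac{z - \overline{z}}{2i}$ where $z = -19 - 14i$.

z - conjugate(z) = 2bi
(z - conjugate(z))/(2i) = 2bi/(2i) = b = -14


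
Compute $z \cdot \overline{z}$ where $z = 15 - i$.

z * conjugate(z) = |z|^2 = a^2 + b^2
= 15^2 + (-1)^2 = 226


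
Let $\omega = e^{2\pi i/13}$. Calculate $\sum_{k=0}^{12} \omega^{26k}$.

Since 13 divides 26, ω^26 = (ω^13)^2 = 1^2 = 1, so every term is 1.
Sum = 13 · 1 = 13


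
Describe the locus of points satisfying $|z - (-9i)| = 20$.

|z - z0| = r describes a circle centered at z0 with radius r
Here z0 = -9i and r = 20
Locus: Circle centered at (0, -9) with radius 20


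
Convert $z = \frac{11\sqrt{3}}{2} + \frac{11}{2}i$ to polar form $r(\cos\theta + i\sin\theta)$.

r = |z| = sqrt(a^2 + b^2) = sqrt((11*sqrt(3)/2)^2 + (11/2)^2) = sqrt(363/4 + 121/4) = sqrt(121) = 11
θ = arctan(b/a) = arctan(5.5/9.5263) (quadrant-adjusted) = 30°
z = 11(cos 30° + i sin 30°)


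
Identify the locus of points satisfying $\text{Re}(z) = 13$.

Re(z) = x where z = x + yi; the equation x = 13 is satisfied by all points with that x-coordinate
Locus: Vertical line x = 13


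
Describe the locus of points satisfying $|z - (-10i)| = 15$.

|z - z0| = r describes a circle centered at z0 with radius r
Here z0 = -10i and r = 15
Locus: Circle centered at (0, -10) with radius 15


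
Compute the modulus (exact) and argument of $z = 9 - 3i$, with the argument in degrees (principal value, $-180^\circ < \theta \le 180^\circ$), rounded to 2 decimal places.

|z| = sqrt(9^2 + (-3)^2) = sqrt(90)
arg(z) = arctan(b/a) = arctan(-3/9) (quadrant-adjusted) = -18.43°


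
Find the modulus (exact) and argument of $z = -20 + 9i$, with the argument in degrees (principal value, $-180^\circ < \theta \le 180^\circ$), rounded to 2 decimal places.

|z| = sqrt((-20)^2 + 9^2) = sqrt(481)
arg(z) = arctan(b/a) = arctan(9/-20) (quadrant-adjusted) = 155.77°


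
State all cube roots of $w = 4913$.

|w| = 4913, arg(w) = 0°
Root modulus = 4913^(1/3) = 17
Root arguments: θ_k = (0° + 360°k)/3 for k = 0, 1, ..., 2
Roots: 17, -17/2 + (17*sqrt(3)/2)i, -17/2 - (17*sqrt(3)/2)i


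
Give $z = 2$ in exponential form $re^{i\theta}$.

r = |z| = sqrt((2)^2 + (0)^2) = sqrt(4 + 0) = sqrt(4) = 2
b = 0 and a > 0, so z lies on the positive real axis: θ = 0
z = 2e^(i*0) = 2


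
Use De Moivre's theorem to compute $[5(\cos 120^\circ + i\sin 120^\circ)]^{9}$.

By De Moivre: z^n = r^n(cos(nθ) + i sin(nθ))
= 5^9(cos(9*120°) + i sin(9*120°))
= 1953125(cos 0° + i sin 0°)
= 1953125


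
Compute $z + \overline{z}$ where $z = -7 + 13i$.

z + conjugate(z) = (a + bi) + (a - bi) = 2a
= 2 * (-7) = -14


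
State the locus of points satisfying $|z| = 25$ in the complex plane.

|z| = 25 means sqrt(x^2 + y^2) = 25
This is a circle of radius 25 centered at the origin


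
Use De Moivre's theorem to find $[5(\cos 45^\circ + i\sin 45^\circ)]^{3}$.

By De Moivre: z^n = r^n(cos(nθ) + i sin(nθ))
= 5^3(cos(3*45°) + i sin(3*45°))
= 125(cos 135° + i sin 135°)
= -125*sqrt(2)/2 + (125*sqrt(2)/2)i


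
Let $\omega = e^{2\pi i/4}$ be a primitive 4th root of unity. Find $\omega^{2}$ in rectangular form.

ω^2 = e^(2πi·2/4) = e^(i·1π)
= cos(1π) + i sin(1π)
= -1


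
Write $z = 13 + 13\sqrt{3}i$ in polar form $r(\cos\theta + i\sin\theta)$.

r = |z| = sqrt(a^2 + b^2) = sqrt((13)^2 + (13*sqrt(3))^2) = sqrt(169 + 507) = sqrt(676) = 26
θ = arctan(b/a) = arctan(22.5167/13) (quadrant-adjusted) = 60°
z = 26(cos 60° + i sin 60°)


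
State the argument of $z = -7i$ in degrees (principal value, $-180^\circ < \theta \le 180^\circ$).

a = 0 and b < 0, so z lies on the negative imaginary axis: θ = -90°


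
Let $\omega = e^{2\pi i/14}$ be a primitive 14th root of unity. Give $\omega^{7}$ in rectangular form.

ω^7 = e^(2πi·7/14) = e^(i·1π)
= cos(1π) + i sin(1π)
= -1


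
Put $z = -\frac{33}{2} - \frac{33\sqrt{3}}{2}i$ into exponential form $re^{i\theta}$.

r = |z| = sqrt((-33/2)^2 + (-33*sqrt(3)/2)^2) = sqrt(1089/4 + 3267/4) = sqrt(1089) = 33
θ = arctan(b/a) = arctan(-28.5788/-16.5) (quadrant-adjusted) = 240° = 4π/3
z = 33e^(i*4π/3)


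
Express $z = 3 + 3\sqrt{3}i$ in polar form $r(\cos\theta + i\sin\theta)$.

r = |z| = sqrt(a^2 + b^2) = sqrt((3)^2 + (3*sqrt(3))^2) = sqrt(9 + 27) = sqrt(36) = 6
θ = arctan(b/a) = arctan(5.1962/3) (quadrant-adjusted) = 60°
z = 6(cos 60° + i sin 60°)


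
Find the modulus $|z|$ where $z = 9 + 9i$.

|z| = sqrt(a^2 + b^2) = sqrt(9^2 + 9^2) = sqrt(162) = sqrt(162)


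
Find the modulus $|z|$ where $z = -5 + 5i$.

|z| = sqrt(a^2 + b^2) = sqrt((-5)^2 + 5^2) = sqrt(50) = sqrt(50)


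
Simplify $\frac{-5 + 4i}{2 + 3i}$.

Multiply numerator and denominator by conjugate (2 - 3i):
= (-5 + 4i)(2 - 3i) / (2^2 + 3^2)
= (2 + 23i) / 13
= 2/13 + (23/13)i


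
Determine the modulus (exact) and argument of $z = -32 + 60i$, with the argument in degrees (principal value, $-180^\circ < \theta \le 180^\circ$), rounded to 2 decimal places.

|z| = sqrt((-32)^2 + 60^2) = 68
arg(z) = arctan(b/a) = arctan(60/-32) (quadrant-adjusted) = 118.07°


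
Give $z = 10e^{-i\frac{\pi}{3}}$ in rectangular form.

a = r cos θ = 10 * 1/2 = 5
b = r sin θ = 10 * -sqrt(3)/2 = -5*sqrt(3)
z = 5 - 5*sqrt(3)i


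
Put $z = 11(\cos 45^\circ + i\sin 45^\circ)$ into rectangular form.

a = r cos θ = 11 * sqrt(2)/2 = 11*sqrt(2)/2
b = r sin θ = 11 * sqrt(2)/2 = 11*sqrt(2)/2
z = 11*sqrt(2)/2 + (11*sqrt(2)/2)i


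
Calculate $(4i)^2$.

(a + bi)^2 = a^2 - b^2 + 2abi
= 0^2 - 4^2 + 2*0*4i
= -16


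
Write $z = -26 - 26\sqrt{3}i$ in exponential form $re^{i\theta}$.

r = |z| = sqrt((-26)^2 + (-26*sqrt(3))^2) = sqrt(676 + 2028) = sqrt(2704) = 52
θ = arctan(b/a) = arctan(-45.0333/-26) (quadrant-adjusted) = -120° = -2π/3
z = 52e^(-i*2π/3)


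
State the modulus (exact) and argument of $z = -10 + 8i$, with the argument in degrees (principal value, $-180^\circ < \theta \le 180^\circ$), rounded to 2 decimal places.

|z| = sqrt((-10)^2 + 8^2) = sqrt(164)
arg(z) = arctan(b/a) = arctan(8/-10) (quadrant-adjusted) = 141.34°


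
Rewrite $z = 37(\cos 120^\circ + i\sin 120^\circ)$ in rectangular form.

a = r cos θ = 37 * -1/2 = -37/2
b = r sin θ = 37 * sqrt(3)/2 = 37*sqrt(3)/2
z = -37/2 + (37*sqrt(3)/2)i


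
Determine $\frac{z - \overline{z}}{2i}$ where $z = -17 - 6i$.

z - conjugate(z) = 2bi
(z - conjugate(z))/(2i) = 2bi/(2i) = b = -6


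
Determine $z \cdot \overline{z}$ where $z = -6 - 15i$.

z * conjugate(z) = |z|^2 = a^2 + b^2
= (-6)^2 + (-15)^2 = 261


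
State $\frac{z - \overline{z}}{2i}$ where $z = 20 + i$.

z - conjugate(z) = 2bi
(z - conjugate(z))/(2i) = 2bi/(2i) = b = 1


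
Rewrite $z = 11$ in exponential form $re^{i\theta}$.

r = |z| = sqrt((11)^2 + (0)^2) = sqrt(121 + 0) = sqrt(121) = 11
b = 0 and a > 0, so z lies on the positive real axis: θ = 0
z = 11e^(i*0) = 11


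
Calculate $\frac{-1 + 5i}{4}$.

Divisor is real, so divide each part by 4:
= -1/4 + (5/4)i


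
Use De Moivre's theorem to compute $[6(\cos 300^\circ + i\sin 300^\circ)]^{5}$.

By De Moivre: z^n = r^n(cos(nθ) + i sin(nθ))
= 6^5(cos(5*300°) + i sin(5*300°))
= 7776(cos 60° + i sin 60°)
= 3888 + 3888*sqrt(3)i


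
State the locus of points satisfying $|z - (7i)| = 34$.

|z - z0| = r describes a circle centered at z0 with radius r
Here z0 = 7i and r = 34
Locus: Circle centered at (0, 7) with radius 34


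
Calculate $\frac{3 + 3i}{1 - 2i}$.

Multiply numerator and denominator by conjugate (1 + 2i):
= (3 + 3i)(1 + 2i) / (1^2 + (-2)^2)
= (-3 + 9i) / 5
= -3/5 + (9/5)i


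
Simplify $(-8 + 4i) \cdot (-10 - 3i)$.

(a1*a2 - b1*b2) + (a1*b2 + b1*a2)i
= (80 - (-12)) + (24 + (-40))i
= 92 - 16i


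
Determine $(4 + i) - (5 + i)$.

(4 - 5) + (1 - 1)i = -1


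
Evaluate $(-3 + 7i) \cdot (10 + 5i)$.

(a1*a2 - b1*b2) + (a1*b2 + b1*a2)i
= (-30 - 35) + (-15 + 70)i
= -65 + 55i


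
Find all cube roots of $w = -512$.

|w| = 512, arg(w) = 180°
Root modulus = 512^(1/3) = 8
Root arguments: θ_k = (180° + 360°k)/3 for k = 0, 1, ..., 2
Roots: 4 + 4*sqrt(3)i, -8, 4 - 4*sqrt(3)i


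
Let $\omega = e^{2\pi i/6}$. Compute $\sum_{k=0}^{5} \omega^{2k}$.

Let ζ = ω^2 = e^(2πi·2/6). Since 6 ∤ 2, ζ ≠ 1.
Sum = Σ_{k=0}^{5} ζ^k = (ζ^6 - 1)/(ζ - 1) = (ω^{2·6} - 1)/(ζ - 1) = (1 - 1)/(ζ - 1) = 0


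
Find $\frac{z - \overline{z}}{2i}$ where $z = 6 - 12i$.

z - conjugate(z) = 2bi
(z - conjugate(z))/(2i) = 2bi/(2i) = b = -12


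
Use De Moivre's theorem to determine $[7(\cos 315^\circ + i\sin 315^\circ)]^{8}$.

By De Moivre: z^n = r^n(cos(nθ) + i sin(nθ))
= 7^8(cos(8*315°) + i sin(8*315°))
= 5764801(cos 0° + i sin 0°)
= 5764801


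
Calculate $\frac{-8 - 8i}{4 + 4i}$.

Multiply numerator and denominator by conjugate (4 - 4i):
= (-8 - 8i)(4 - 4i) / (4^2 + 4^2)
= (-64) / 32
= -2


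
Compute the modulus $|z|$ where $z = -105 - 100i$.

|z| = sqrt(a^2 + b^2) = sqrt((-105)^2 + (-100)^2) = sqrt(21025) = 145


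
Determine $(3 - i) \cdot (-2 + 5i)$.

(a1*a2 - b1*b2) + (a1*b2 + b1*a2)i
= (-6 - (-5)) + (15 + 2)i
= -1 + 17i


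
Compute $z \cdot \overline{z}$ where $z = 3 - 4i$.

z * conjugate(z) = |z|^2 = a^2 + b^2
= 3^2 + (-4)^2 = 25


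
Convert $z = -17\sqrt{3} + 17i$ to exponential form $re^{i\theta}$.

r = |z| = sqrt((-17*sqrt(3))^2 + (17)^2) = sqrt(867 + 289) = sqrt(1156) = 34
θ = arctan(b/a) = arctan(17/-29.4449) (quadrant-adjusted) = 150° = 5π/6
z = 34e^(i*5π/6)


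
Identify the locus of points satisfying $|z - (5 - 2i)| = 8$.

|z - z0| = r describes a circle centered at z0 with radius r
Here z0 = 5 - 2i and r = 8
Locus: Circle centered at (5, -2) with radius 8


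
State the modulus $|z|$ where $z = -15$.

|z| = sqrt(a^2 + b^2) = sqrt((-15)^2 + 0^2) = sqrt(225) = 15


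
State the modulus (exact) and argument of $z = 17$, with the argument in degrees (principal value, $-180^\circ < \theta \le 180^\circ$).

|z| = sqrt(17^2 + 0^2) = 17
b = 0 and a > 0, so z lies on the positive real axis: arg(z) = 0°


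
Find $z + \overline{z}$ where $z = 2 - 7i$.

z + conjugate(z) = (a + bi) + (a - bi) = 2a
= 2 * 2 = 4


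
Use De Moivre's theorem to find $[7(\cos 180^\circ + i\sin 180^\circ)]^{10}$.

By De Moivre: z^n = r^n(cos(nθ) + i sin(nθ))
= 7^10(cos(10*180°) + i sin(10*180°))
= 282475249(cos 0° + i sin 0°)
= 282475249


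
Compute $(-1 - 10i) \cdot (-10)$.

(a1*a2 - b1*b2) + (a1*b2 + b1*a2)i
= (10 - 0) + (0 + 100)i
= 10 + 100i


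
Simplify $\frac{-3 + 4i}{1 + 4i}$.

Multiply numerator and denominator by conjugate (1 - 4i):
= (-3 + 4i)(1 - 4i) / (1^2 + 4^2)
= (13 + 16i) / 17
= 13/17 + (16/17)i


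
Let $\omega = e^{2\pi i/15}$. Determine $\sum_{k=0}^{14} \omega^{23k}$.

Let ζ = ω^23 = e^(2πi·23/15). Since 15 ∤ 23, ζ ≠ 1.
Sum = Σ_{k=0}^{14} ζ^k = (ζ^15 - 1)/(ζ - 1) = (ω^{23·15} - 1)/(ζ - 1) = (1 - 1)/(ζ - 1) = 0


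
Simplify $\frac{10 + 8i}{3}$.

Divisor is real, so divide each part by 3:
= 10/3 + (8/3)i


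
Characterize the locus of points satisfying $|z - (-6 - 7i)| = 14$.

|z - z0| = r describes a circle centered at z0 with radius r
Here z0 = -6 - 7i and r = 14
Locus: Circle centered at (-6, -7) with radius 14


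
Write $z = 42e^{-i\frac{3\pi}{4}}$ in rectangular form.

a = r cos θ = 42 * -sqrt(2)/2 = -21*sqrt(2)
b = r sin θ = 42 * -sqrt(2)/2 = -21*sqrt(2)
z = -21*sqrt(2) - 21*sqrt(2)i


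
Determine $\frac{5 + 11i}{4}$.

Divisor is real, so divide each part by 4:
= 5/4 + (11/4)i


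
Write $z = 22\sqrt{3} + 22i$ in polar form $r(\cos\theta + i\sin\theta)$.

r = |z| = sqrt(a^2 + b^2) = sqrt((22*sqrt(3))^2 + (22)^2) = sqrt(1452 + 484) = sqrt(1936) = 44
θ = arctan(b/a) = arctan(22/38.1051) (quadrant-adjusted) = 30°
z = 44(cos 30° + i sin 30°)


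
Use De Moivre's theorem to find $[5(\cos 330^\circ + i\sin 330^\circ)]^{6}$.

By De Moivre: z^n = r^n(cos(nθ) + i sin(nθ))
= 5^6(cos(6*330°) + i sin(6*330°))
= 15625(cos 180° + i sin 180°)
= -15625


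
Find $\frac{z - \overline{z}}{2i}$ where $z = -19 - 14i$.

z - conjugate(z) = 2bi
(z - conjugate(z))/(2i) = 2bi/(2i) = b = -14


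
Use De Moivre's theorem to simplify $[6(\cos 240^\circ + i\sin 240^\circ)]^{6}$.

By De Moivre: z^n = r^n(cos(nθ) + i sin(nθ))
= 6^6(cos(6*240°) + i sin(6*240°))
= 46656(cos 0° + i sin 0°)
= 46656


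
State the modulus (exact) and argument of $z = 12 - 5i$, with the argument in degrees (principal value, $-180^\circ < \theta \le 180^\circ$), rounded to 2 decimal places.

|z| = sqrt(12^2 + (-5)^2) = 13
arg(z) = arctan(b/a) = arctan(-5/12) (quadrant-adjusted) = -22.62°


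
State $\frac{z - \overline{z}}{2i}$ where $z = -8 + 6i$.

z - conjugate(z) = 2bi
(z - conjugate(z))/(2i) = 2bi/(2i) = b = 6


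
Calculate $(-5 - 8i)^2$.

(a + bi)^2 = a^2 - b^2 + 2abi
= (-5)^2 - (-8)^2 + 2*(-5)*(-8)i
= -39 + 80i


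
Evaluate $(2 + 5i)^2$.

(a + bi)^2 = a^2 - b^2 + 2abi
= 2^2 - 5^2 + 2*2*5i
= -21 + 20i


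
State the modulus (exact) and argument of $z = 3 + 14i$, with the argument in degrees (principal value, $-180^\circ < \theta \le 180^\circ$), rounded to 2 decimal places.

|z| = sqrt(3^2 + 14^2) = sqrt(205)
arg(z) = arctan(b/a) = arctan(14/3) (quadrant-adjusted) = 77.91°


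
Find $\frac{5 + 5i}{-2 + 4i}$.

Multiply numerator and denominator by conjugate (-2 - 4i):
= (5 + 5i)(-2 - 4i) / ((-2)^2 + 4^2)
= (10 - 30i) / 20
Divide through by 10: (1 - 3i) / 2
= 1/2 - (3/2)i


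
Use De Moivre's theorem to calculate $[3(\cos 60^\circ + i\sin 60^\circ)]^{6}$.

By De Moivre: z^n = r^n(cos(nθ) + i sin(nθ))
= 3^6(cos(6*60°) + i sin(6*60°))
= 729(cos 0° + i sin 0°)
= 729


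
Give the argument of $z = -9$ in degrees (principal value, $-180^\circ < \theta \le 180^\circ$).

b = 0 and a < 0, so z lies on the negative real axis: θ = 180°


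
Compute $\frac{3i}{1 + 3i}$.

Multiply numerator and denominator by conjugate (1 - 3i):
= (3i)(1 - 3i) / (1^2 + 3^2)
= (9 + 3i) / 10
= 9/10 + (3/10)i
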